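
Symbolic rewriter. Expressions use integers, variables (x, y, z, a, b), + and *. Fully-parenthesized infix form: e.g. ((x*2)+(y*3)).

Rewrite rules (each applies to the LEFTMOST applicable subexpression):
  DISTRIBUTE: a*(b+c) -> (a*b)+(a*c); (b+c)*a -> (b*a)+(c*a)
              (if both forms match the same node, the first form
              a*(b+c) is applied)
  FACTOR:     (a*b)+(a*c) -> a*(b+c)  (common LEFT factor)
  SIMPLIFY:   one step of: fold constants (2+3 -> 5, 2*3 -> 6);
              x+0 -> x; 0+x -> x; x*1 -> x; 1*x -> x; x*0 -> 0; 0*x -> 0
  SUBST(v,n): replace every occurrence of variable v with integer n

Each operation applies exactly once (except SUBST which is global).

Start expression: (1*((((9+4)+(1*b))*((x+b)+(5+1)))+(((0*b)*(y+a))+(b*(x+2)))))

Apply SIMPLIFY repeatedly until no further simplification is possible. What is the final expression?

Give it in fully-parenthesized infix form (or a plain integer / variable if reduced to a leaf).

Answer: (((13+b)*((x+b)+6))+(b*(x+2)))

Derivation:
Start: (1*((((9+4)+(1*b))*((x+b)+(5+1)))+(((0*b)*(y+a))+(b*(x+2)))))
Step 1: at root: (1*((((9+4)+(1*b))*((x+b)+(5+1)))+(((0*b)*(y+a))+(b*(x+2))))) -> ((((9+4)+(1*b))*((x+b)+(5+1)))+(((0*b)*(y+a))+(b*(x+2)))); overall: (1*((((9+4)+(1*b))*((x+b)+(5+1)))+(((0*b)*(y+a))+(b*(x+2))))) -> ((((9+4)+(1*b))*((x+b)+(5+1)))+(((0*b)*(y+a))+(b*(x+2))))
Step 2: at LLL: (9+4) -> 13; overall: ((((9+4)+(1*b))*((x+b)+(5+1)))+(((0*b)*(y+a))+(b*(x+2)))) -> (((13+(1*b))*((x+b)+(5+1)))+(((0*b)*(y+a))+(b*(x+2))))
Step 3: at LLR: (1*b) -> b; overall: (((13+(1*b))*((x+b)+(5+1)))+(((0*b)*(y+a))+(b*(x+2)))) -> (((13+b)*((x+b)+(5+1)))+(((0*b)*(y+a))+(b*(x+2))))
Step 4: at LRR: (5+1) -> 6; overall: (((13+b)*((x+b)+(5+1)))+(((0*b)*(y+a))+(b*(x+2)))) -> (((13+b)*((x+b)+6))+(((0*b)*(y+a))+(b*(x+2))))
Step 5: at RLL: (0*b) -> 0; overall: (((13+b)*((x+b)+6))+(((0*b)*(y+a))+(b*(x+2)))) -> (((13+b)*((x+b)+6))+((0*(y+a))+(b*(x+2))))
Step 6: at RL: (0*(y+a)) -> 0; overall: (((13+b)*((x+b)+6))+((0*(y+a))+(b*(x+2)))) -> (((13+b)*((x+b)+6))+(0+(b*(x+2))))
Step 7: at R: (0+(b*(x+2))) -> (b*(x+2)); overall: (((13+b)*((x+b)+6))+(0+(b*(x+2)))) -> (((13+b)*((x+b)+6))+(b*(x+2)))
Fixed point: (((13+b)*((x+b)+6))+(b*(x+2)))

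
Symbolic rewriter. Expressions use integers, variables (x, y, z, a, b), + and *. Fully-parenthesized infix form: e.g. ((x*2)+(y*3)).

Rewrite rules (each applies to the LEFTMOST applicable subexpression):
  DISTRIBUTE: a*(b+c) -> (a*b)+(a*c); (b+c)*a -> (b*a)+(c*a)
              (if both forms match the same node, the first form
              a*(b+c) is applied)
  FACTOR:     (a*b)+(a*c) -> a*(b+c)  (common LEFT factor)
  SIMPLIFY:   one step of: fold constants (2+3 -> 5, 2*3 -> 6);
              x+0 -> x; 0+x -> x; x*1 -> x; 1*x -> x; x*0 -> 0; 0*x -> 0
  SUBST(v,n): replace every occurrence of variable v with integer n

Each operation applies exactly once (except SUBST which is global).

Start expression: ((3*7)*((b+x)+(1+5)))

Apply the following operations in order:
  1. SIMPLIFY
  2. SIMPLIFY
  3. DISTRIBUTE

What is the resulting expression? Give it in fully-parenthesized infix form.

Answer: ((21*(b+x))+(21*6))

Derivation:
Start: ((3*7)*((b+x)+(1+5)))
Apply SIMPLIFY at L (target: (3*7)): ((3*7)*((b+x)+(1+5))) -> (21*((b+x)+(1+5)))
Apply SIMPLIFY at RR (target: (1+5)): (21*((b+x)+(1+5))) -> (21*((b+x)+6))
Apply DISTRIBUTE at root (target: (21*((b+x)+6))): (21*((b+x)+6)) -> ((21*(b+x))+(21*6))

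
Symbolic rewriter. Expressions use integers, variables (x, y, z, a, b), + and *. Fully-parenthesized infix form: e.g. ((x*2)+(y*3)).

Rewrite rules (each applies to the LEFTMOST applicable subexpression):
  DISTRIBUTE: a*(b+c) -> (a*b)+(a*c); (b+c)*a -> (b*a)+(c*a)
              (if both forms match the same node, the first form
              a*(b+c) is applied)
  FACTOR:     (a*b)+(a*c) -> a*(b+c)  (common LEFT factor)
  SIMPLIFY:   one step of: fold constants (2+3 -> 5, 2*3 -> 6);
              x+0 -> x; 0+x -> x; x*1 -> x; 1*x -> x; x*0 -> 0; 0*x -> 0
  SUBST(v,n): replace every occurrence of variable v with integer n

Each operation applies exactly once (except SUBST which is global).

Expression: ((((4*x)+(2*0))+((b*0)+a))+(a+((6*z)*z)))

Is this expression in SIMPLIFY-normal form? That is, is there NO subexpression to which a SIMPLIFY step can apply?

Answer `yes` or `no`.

Answer: no

Derivation:
Expression: ((((4*x)+(2*0))+((b*0)+a))+(a+((6*z)*z)))
Scanning for simplifiable subexpressions (pre-order)...
  at root: ((((4*x)+(2*0))+((b*0)+a))+(a+((6*z)*z))) (not simplifiable)
  at L: (((4*x)+(2*0))+((b*0)+a)) (not simplifiable)
  at LL: ((4*x)+(2*0)) (not simplifiable)
  at LLL: (4*x) (not simplifiable)
  at LLR: (2*0) (SIMPLIFIABLE)
  at LR: ((b*0)+a) (not simplifiable)
  at LRL: (b*0) (SIMPLIFIABLE)
  at R: (a+((6*z)*z)) (not simplifiable)
  at RR: ((6*z)*z) (not simplifiable)
  at RRL: (6*z) (not simplifiable)
Found simplifiable subexpr at path LLR: (2*0)
One SIMPLIFY step would give: ((((4*x)+0)+((b*0)+a))+(a+((6*z)*z)))
-> NOT in normal form.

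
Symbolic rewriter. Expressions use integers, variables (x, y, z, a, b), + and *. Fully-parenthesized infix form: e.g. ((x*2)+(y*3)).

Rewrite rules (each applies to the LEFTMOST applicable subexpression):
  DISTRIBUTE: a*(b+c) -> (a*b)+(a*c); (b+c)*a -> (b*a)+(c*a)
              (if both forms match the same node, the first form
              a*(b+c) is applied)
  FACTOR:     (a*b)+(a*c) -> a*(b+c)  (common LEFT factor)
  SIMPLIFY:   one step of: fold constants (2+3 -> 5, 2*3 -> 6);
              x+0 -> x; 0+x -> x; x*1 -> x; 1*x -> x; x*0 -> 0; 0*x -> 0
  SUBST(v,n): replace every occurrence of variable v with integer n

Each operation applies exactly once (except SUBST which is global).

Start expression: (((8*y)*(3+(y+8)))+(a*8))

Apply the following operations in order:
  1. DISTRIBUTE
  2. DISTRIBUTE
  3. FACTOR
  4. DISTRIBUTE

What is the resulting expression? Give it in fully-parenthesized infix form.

Answer: ((((8*y)*3)+(((8*y)*y)+((8*y)*8)))+(a*8))

Derivation:
Start: (((8*y)*(3+(y+8)))+(a*8))
Apply DISTRIBUTE at L (target: ((8*y)*(3+(y+8)))): (((8*y)*(3+(y+8)))+(a*8)) -> ((((8*y)*3)+((8*y)*(y+8)))+(a*8))
Apply DISTRIBUTE at LR (target: ((8*y)*(y+8))): ((((8*y)*3)+((8*y)*(y+8)))+(a*8)) -> ((((8*y)*3)+(((8*y)*y)+((8*y)*8)))+(a*8))
Apply FACTOR at LR (target: (((8*y)*y)+((8*y)*8))): ((((8*y)*3)+(((8*y)*y)+((8*y)*8)))+(a*8)) -> ((((8*y)*3)+((8*y)*(y+8)))+(a*8))
Apply DISTRIBUTE at LR (target: ((8*y)*(y+8))): ((((8*y)*3)+((8*y)*(y+8)))+(a*8)) -> ((((8*y)*3)+(((8*y)*y)+((8*y)*8)))+(a*8))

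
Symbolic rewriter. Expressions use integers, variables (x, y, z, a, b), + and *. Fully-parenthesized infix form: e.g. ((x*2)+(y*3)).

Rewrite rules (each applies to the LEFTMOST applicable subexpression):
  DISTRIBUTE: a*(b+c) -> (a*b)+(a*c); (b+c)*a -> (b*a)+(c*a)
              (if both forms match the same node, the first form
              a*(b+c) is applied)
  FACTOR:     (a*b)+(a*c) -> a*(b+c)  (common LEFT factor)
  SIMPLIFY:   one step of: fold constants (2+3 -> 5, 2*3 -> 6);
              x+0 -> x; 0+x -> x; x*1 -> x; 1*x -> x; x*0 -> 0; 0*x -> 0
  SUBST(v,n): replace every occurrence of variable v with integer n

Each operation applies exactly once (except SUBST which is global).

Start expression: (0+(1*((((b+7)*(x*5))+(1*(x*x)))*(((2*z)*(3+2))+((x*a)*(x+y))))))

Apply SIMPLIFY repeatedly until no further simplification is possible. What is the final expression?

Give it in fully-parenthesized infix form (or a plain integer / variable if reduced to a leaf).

Answer: ((((b+7)*(x*5))+(x*x))*(((2*z)*5)+((x*a)*(x+y))))

Derivation:
Start: (0+(1*((((b+7)*(x*5))+(1*(x*x)))*(((2*z)*(3+2))+((x*a)*(x+y))))))
Step 1: at root: (0+(1*((((b+7)*(x*5))+(1*(x*x)))*(((2*z)*(3+2))+((x*a)*(x+y)))))) -> (1*((((b+7)*(x*5))+(1*(x*x)))*(((2*z)*(3+2))+((x*a)*(x+y))))); overall: (0+(1*((((b+7)*(x*5))+(1*(x*x)))*(((2*z)*(3+2))+((x*a)*(x+y)))))) -> (1*((((b+7)*(x*5))+(1*(x*x)))*(((2*z)*(3+2))+((x*a)*(x+y)))))
Step 2: at root: (1*((((b+7)*(x*5))+(1*(x*x)))*(((2*z)*(3+2))+((x*a)*(x+y))))) -> ((((b+7)*(x*5))+(1*(x*x)))*(((2*z)*(3+2))+((x*a)*(x+y)))); overall: (1*((((b+7)*(x*5))+(1*(x*x)))*(((2*z)*(3+2))+((x*a)*(x+y))))) -> ((((b+7)*(x*5))+(1*(x*x)))*(((2*z)*(3+2))+((x*a)*(x+y))))
Step 3: at LR: (1*(x*x)) -> (x*x); overall: ((((b+7)*(x*5))+(1*(x*x)))*(((2*z)*(3+2))+((x*a)*(x+y)))) -> ((((b+7)*(x*5))+(x*x))*(((2*z)*(3+2))+((x*a)*(x+y))))
Step 4: at RLR: (3+2) -> 5; overall: ((((b+7)*(x*5))+(x*x))*(((2*z)*(3+2))+((x*a)*(x+y)))) -> ((((b+7)*(x*5))+(x*x))*(((2*z)*5)+((x*a)*(x+y))))
Fixed point: ((((b+7)*(x*5))+(x*x))*(((2*z)*5)+((x*a)*(x+y))))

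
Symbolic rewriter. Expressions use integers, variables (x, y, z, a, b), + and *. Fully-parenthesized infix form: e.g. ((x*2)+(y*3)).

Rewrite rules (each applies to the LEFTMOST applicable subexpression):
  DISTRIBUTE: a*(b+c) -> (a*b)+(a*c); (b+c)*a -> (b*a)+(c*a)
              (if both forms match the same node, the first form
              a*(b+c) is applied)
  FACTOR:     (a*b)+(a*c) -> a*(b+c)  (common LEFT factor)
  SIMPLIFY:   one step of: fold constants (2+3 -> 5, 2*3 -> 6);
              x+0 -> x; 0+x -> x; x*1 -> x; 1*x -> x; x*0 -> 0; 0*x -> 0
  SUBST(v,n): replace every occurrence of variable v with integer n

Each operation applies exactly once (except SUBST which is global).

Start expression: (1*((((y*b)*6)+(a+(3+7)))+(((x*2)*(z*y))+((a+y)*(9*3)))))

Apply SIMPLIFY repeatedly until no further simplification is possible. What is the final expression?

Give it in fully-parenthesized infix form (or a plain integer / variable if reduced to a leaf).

Start: (1*((((y*b)*6)+(a+(3+7)))+(((x*2)*(z*y))+((a+y)*(9*3)))))
Step 1: at root: (1*((((y*b)*6)+(a+(3+7)))+(((x*2)*(z*y))+((a+y)*(9*3))))) -> ((((y*b)*6)+(a+(3+7)))+(((x*2)*(z*y))+((a+y)*(9*3)))); overall: (1*((((y*b)*6)+(a+(3+7)))+(((x*2)*(z*y))+((a+y)*(9*3))))) -> ((((y*b)*6)+(a+(3+7)))+(((x*2)*(z*y))+((a+y)*(9*3))))
Step 2: at LRR: (3+7) -> 10; overall: ((((y*b)*6)+(a+(3+7)))+(((x*2)*(z*y))+((a+y)*(9*3)))) -> ((((y*b)*6)+(a+10))+(((x*2)*(z*y))+((a+y)*(9*3))))
Step 3: at RRR: (9*3) -> 27; overall: ((((y*b)*6)+(a+10))+(((x*2)*(z*y))+((a+y)*(9*3)))) -> ((((y*b)*6)+(a+10))+(((x*2)*(z*y))+((a+y)*27)))
Fixed point: ((((y*b)*6)+(a+10))+(((x*2)*(z*y))+((a+y)*27)))

Answer: ((((y*b)*6)+(a+10))+(((x*2)*(z*y))+((a+y)*27)))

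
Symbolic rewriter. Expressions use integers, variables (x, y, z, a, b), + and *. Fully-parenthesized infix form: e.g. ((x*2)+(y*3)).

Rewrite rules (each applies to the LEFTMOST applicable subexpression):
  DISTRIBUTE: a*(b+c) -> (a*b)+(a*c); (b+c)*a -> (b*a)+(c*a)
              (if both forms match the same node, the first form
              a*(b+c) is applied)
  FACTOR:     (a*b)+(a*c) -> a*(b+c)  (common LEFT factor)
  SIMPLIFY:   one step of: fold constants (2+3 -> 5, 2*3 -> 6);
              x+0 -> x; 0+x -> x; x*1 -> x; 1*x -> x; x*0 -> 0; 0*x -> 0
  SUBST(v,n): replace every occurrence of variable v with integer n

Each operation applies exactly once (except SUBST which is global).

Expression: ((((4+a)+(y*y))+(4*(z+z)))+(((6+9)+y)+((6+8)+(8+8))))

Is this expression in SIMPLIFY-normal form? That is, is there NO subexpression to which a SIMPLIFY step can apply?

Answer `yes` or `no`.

Expression: ((((4+a)+(y*y))+(4*(z+z)))+(((6+9)+y)+((6+8)+(8+8))))
Scanning for simplifiable subexpressions (pre-order)...
  at root: ((((4+a)+(y*y))+(4*(z+z)))+(((6+9)+y)+((6+8)+(8+8)))) (not simplifiable)
  at L: (((4+a)+(y*y))+(4*(z+z))) (not simplifiable)
  at LL: ((4+a)+(y*y)) (not simplifiable)
  at LLL: (4+a) (not simplifiable)
  at LLR: (y*y) (not simplifiable)
  at LR: (4*(z+z)) (not simplifiable)
  at LRR: (z+z) (not simplifiable)
  at R: (((6+9)+y)+((6+8)+(8+8))) (not simplifiable)
  at RL: ((6+9)+y) (not simplifiable)
  at RLL: (6+9) (SIMPLIFIABLE)
  at RR: ((6+8)+(8+8)) (not simplifiable)
  at RRL: (6+8) (SIMPLIFIABLE)
  at RRR: (8+8) (SIMPLIFIABLE)
Found simplifiable subexpr at path RLL: (6+9)
One SIMPLIFY step would give: ((((4+a)+(y*y))+(4*(z+z)))+((15+y)+((6+8)+(8+8))))
-> NOT in normal form.

Answer: no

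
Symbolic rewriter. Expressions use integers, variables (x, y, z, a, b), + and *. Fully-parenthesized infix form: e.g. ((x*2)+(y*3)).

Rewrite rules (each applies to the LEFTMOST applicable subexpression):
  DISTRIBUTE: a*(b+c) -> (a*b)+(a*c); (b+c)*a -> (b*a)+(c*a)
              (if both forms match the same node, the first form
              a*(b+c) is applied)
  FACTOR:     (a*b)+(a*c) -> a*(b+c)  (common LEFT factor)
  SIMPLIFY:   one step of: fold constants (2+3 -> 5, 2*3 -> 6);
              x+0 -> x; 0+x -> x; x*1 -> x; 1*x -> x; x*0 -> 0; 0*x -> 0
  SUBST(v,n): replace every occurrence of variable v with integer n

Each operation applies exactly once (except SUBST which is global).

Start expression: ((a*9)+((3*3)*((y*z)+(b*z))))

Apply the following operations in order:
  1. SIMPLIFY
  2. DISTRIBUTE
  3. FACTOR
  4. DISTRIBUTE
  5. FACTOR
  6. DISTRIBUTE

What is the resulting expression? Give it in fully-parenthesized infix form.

Answer: ((a*9)+((9*(y*z))+(9*(b*z))))

Derivation:
Start: ((a*9)+((3*3)*((y*z)+(b*z))))
Apply SIMPLIFY at RL (target: (3*3)): ((a*9)+((3*3)*((y*z)+(b*z)))) -> ((a*9)+(9*((y*z)+(b*z))))
Apply DISTRIBUTE at R (target: (9*((y*z)+(b*z)))): ((a*9)+(9*((y*z)+(b*z)))) -> ((a*9)+((9*(y*z))+(9*(b*z))))
Apply FACTOR at R (target: ((9*(y*z))+(9*(b*z)))): ((a*9)+((9*(y*z))+(9*(b*z)))) -> ((a*9)+(9*((y*z)+(b*z))))
Apply DISTRIBUTE at R (target: (9*((y*z)+(b*z)))): ((a*9)+(9*((y*z)+(b*z)))) -> ((a*9)+((9*(y*z))+(9*(b*z))))
Apply FACTOR at R (target: ((9*(y*z))+(9*(b*z)))): ((a*9)+((9*(y*z))+(9*(b*z)))) -> ((a*9)+(9*((y*z)+(b*z))))
Apply DISTRIBUTE at R (target: (9*((y*z)+(b*z)))): ((a*9)+(9*((y*z)+(b*z)))) -> ((a*9)+((9*(y*z))+(9*(b*z))))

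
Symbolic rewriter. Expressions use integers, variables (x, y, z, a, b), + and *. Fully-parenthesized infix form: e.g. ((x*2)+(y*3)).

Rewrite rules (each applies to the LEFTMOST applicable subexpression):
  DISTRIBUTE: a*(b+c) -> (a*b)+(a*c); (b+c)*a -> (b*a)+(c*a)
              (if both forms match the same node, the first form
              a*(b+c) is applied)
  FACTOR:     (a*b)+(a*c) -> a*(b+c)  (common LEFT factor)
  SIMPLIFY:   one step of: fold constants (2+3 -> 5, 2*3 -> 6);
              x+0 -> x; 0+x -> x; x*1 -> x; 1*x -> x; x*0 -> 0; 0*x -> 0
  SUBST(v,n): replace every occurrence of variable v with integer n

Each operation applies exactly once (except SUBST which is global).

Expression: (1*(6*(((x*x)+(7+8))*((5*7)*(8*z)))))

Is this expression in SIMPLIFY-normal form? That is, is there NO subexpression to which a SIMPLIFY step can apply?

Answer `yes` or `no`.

Answer: no

Derivation:
Expression: (1*(6*(((x*x)+(7+8))*((5*7)*(8*z)))))
Scanning for simplifiable subexpressions (pre-order)...
  at root: (1*(6*(((x*x)+(7+8))*((5*7)*(8*z))))) (SIMPLIFIABLE)
  at R: (6*(((x*x)+(7+8))*((5*7)*(8*z)))) (not simplifiable)
  at RR: (((x*x)+(7+8))*((5*7)*(8*z))) (not simplifiable)
  at RRL: ((x*x)+(7+8)) (not simplifiable)
  at RRLL: (x*x) (not simplifiable)
  at RRLR: (7+8) (SIMPLIFIABLE)
  at RRR: ((5*7)*(8*z)) (not simplifiable)
  at RRRL: (5*7) (SIMPLIFIABLE)
  at RRRR: (8*z) (not simplifiable)
Found simplifiable subexpr at path root: (1*(6*(((x*x)+(7+8))*((5*7)*(8*z)))))
One SIMPLIFY step would give: (6*(((x*x)+(7+8))*((5*7)*(8*z))))
-> NOT in normal form.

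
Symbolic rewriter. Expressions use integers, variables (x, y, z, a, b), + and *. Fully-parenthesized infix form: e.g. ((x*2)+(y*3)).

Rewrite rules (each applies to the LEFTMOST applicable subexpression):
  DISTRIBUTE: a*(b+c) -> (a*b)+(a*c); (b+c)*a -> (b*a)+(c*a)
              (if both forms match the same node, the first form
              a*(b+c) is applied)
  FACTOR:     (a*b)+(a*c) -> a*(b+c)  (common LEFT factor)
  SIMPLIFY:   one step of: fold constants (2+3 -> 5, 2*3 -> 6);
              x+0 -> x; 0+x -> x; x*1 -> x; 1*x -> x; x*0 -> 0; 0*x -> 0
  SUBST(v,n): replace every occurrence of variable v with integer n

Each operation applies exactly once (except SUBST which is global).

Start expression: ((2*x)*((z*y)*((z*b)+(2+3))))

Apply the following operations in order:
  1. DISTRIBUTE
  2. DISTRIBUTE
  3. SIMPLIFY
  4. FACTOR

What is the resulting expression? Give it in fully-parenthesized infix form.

Start: ((2*x)*((z*y)*((z*b)+(2+3))))
Apply DISTRIBUTE at R (target: ((z*y)*((z*b)+(2+3)))): ((2*x)*((z*y)*((z*b)+(2+3)))) -> ((2*x)*(((z*y)*(z*b))+((z*y)*(2+3))))
Apply DISTRIBUTE at root (target: ((2*x)*(((z*y)*(z*b))+((z*y)*(2+3))))): ((2*x)*(((z*y)*(z*b))+((z*y)*(2+3)))) -> (((2*x)*((z*y)*(z*b)))+((2*x)*((z*y)*(2+3))))
Apply SIMPLIFY at RRR (target: (2+3)): (((2*x)*((z*y)*(z*b)))+((2*x)*((z*y)*(2+3)))) -> (((2*x)*((z*y)*(z*b)))+((2*x)*((z*y)*5)))
Apply FACTOR at root (target: (((2*x)*((z*y)*(z*b)))+((2*x)*((z*y)*5)))): (((2*x)*((z*y)*(z*b)))+((2*x)*((z*y)*5))) -> ((2*x)*(((z*y)*(z*b))+((z*y)*5)))

Answer: ((2*x)*(((z*y)*(z*b))+((z*y)*5)))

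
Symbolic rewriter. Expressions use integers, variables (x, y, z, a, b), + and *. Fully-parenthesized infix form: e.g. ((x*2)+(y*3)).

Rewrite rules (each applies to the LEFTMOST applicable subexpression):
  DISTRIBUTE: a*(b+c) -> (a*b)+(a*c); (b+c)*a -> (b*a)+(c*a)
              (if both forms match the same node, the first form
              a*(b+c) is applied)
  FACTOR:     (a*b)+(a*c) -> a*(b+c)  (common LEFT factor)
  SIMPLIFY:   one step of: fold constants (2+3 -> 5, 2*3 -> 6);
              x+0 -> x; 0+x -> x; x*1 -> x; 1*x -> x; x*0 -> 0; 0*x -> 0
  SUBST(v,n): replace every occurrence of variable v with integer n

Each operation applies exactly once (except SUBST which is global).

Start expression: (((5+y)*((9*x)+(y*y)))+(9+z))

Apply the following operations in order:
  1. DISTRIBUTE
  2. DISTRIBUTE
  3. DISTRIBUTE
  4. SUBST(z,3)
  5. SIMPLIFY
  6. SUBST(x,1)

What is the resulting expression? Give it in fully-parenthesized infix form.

Start: (((5+y)*((9*x)+(y*y)))+(9+z))
Apply DISTRIBUTE at L (target: ((5+y)*((9*x)+(y*y)))): (((5+y)*((9*x)+(y*y)))+(9+z)) -> ((((5+y)*(9*x))+((5+y)*(y*y)))+(9+z))
Apply DISTRIBUTE at LL (target: ((5+y)*(9*x))): ((((5+y)*(9*x))+((5+y)*(y*y)))+(9+z)) -> ((((5*(9*x))+(y*(9*x)))+((5+y)*(y*y)))+(9+z))
Apply DISTRIBUTE at LR (target: ((5+y)*(y*y))): ((((5*(9*x))+(y*(9*x)))+((5+y)*(y*y)))+(9+z)) -> ((((5*(9*x))+(y*(9*x)))+((5*(y*y))+(y*(y*y))))+(9+z))
Apply SUBST(z,3): ((((5*(9*x))+(y*(9*x)))+((5*(y*y))+(y*(y*y))))+(9+z)) -> ((((5*(9*x))+(y*(9*x)))+((5*(y*y))+(y*(y*y))))+(9+3))
Apply SIMPLIFY at R (target: (9+3)): ((((5*(9*x))+(y*(9*x)))+((5*(y*y))+(y*(y*y))))+(9+3)) -> ((((5*(9*x))+(y*(9*x)))+((5*(y*y))+(y*(y*y))))+12)
Apply SUBST(x,1): ((((5*(9*x))+(y*(9*x)))+((5*(y*y))+(y*(y*y))))+12) -> ((((5*(9*1))+(y*(9*1)))+((5*(y*y))+(y*(y*y))))+12)

Answer: ((((5*(9*1))+(y*(9*1)))+((5*(y*y))+(y*(y*y))))+12)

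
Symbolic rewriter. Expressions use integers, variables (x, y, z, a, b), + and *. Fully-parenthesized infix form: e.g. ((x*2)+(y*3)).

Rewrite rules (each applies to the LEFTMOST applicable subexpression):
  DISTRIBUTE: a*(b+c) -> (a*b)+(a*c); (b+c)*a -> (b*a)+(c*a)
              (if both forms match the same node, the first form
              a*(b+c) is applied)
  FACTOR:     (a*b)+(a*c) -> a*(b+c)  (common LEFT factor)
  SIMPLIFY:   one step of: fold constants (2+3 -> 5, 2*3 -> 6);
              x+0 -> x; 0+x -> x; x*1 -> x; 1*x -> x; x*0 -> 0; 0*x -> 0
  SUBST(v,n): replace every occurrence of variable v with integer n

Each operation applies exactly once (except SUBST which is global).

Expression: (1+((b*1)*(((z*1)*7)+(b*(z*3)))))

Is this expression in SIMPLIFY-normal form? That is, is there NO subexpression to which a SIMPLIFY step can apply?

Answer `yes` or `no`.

Expression: (1+((b*1)*(((z*1)*7)+(b*(z*3)))))
Scanning for simplifiable subexpressions (pre-order)...
  at root: (1+((b*1)*(((z*1)*7)+(b*(z*3))))) (not simplifiable)
  at R: ((b*1)*(((z*1)*7)+(b*(z*3)))) (not simplifiable)
  at RL: (b*1) (SIMPLIFIABLE)
  at RR: (((z*1)*7)+(b*(z*3))) (not simplifiable)
  at RRL: ((z*1)*7) (not simplifiable)
  at RRLL: (z*1) (SIMPLIFIABLE)
  at RRR: (b*(z*3)) (not simplifiable)
  at RRRR: (z*3) (not simplifiable)
Found simplifiable subexpr at path RL: (b*1)
One SIMPLIFY step would give: (1+(b*(((z*1)*7)+(b*(z*3)))))
-> NOT in normal form.

Answer: no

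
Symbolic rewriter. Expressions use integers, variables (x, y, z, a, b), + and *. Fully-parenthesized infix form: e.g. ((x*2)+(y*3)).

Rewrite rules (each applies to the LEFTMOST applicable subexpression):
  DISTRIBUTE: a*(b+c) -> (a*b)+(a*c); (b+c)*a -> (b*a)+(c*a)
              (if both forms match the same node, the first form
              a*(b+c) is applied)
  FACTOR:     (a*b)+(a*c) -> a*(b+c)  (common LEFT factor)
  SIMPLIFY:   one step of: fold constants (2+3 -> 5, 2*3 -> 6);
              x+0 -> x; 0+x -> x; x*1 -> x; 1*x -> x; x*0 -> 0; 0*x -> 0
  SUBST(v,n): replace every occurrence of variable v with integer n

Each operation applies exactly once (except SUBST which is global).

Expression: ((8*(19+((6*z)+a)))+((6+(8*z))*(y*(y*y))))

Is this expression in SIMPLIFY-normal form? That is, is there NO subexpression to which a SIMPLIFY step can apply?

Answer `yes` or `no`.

Answer: yes

Derivation:
Expression: ((8*(19+((6*z)+a)))+((6+(8*z))*(y*(y*y))))
Scanning for simplifiable subexpressions (pre-order)...
  at root: ((8*(19+((6*z)+a)))+((6+(8*z))*(y*(y*y)))) (not simplifiable)
  at L: (8*(19+((6*z)+a))) (not simplifiable)
  at LR: (19+((6*z)+a)) (not simplifiable)
  at LRR: ((6*z)+a) (not simplifiable)
  at LRRL: (6*z) (not simplifiable)
  at R: ((6+(8*z))*(y*(y*y))) (not simplifiable)
  at RL: (6+(8*z)) (not simplifiable)
  at RLR: (8*z) (not simplifiable)
  at RR: (y*(y*y)) (not simplifiable)
  at RRR: (y*y) (not simplifiable)
Result: no simplifiable subexpression found -> normal form.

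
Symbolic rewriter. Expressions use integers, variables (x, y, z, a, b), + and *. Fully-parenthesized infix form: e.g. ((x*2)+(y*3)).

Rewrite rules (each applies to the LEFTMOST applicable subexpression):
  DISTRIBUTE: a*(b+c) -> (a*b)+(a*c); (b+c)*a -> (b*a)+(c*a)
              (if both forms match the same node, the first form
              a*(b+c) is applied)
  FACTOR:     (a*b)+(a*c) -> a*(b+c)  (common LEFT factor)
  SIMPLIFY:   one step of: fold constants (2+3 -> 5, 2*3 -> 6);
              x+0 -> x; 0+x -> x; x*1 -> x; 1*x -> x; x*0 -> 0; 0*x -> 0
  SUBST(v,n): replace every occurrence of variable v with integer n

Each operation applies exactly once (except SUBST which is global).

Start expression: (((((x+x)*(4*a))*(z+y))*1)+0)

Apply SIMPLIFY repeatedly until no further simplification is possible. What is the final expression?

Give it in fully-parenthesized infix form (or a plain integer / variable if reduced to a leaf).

Answer: (((x+x)*(4*a))*(z+y))

Derivation:
Start: (((((x+x)*(4*a))*(z+y))*1)+0)
Step 1: at root: (((((x+x)*(4*a))*(z+y))*1)+0) -> ((((x+x)*(4*a))*(z+y))*1); overall: (((((x+x)*(4*a))*(z+y))*1)+0) -> ((((x+x)*(4*a))*(z+y))*1)
Step 2: at root: ((((x+x)*(4*a))*(z+y))*1) -> (((x+x)*(4*a))*(z+y)); overall: ((((x+x)*(4*a))*(z+y))*1) -> (((x+x)*(4*a))*(z+y))
Fixed point: (((x+x)*(4*a))*(z+y))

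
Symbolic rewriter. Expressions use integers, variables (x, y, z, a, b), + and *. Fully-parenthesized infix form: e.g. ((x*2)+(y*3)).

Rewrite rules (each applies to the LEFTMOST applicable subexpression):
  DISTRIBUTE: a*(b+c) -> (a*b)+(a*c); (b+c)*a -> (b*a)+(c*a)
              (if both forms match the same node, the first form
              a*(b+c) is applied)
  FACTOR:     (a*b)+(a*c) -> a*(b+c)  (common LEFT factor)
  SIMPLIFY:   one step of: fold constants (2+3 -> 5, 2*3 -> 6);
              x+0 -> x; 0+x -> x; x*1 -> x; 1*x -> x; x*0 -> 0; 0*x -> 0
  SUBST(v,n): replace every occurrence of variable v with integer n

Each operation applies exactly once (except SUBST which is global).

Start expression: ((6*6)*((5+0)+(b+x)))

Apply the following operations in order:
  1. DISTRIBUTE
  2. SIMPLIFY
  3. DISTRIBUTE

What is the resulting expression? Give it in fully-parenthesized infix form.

Start: ((6*6)*((5+0)+(b+x)))
Apply DISTRIBUTE at root (target: ((6*6)*((5+0)+(b+x)))): ((6*6)*((5+0)+(b+x))) -> (((6*6)*(5+0))+((6*6)*(b+x)))
Apply SIMPLIFY at LL (target: (6*6)): (((6*6)*(5+0))+((6*6)*(b+x))) -> ((36*(5+0))+((6*6)*(b+x)))
Apply DISTRIBUTE at L (target: (36*(5+0))): ((36*(5+0))+((6*6)*(b+x))) -> (((36*5)+(36*0))+((6*6)*(b+x)))

Answer: (((36*5)+(36*0))+((6*6)*(b+x)))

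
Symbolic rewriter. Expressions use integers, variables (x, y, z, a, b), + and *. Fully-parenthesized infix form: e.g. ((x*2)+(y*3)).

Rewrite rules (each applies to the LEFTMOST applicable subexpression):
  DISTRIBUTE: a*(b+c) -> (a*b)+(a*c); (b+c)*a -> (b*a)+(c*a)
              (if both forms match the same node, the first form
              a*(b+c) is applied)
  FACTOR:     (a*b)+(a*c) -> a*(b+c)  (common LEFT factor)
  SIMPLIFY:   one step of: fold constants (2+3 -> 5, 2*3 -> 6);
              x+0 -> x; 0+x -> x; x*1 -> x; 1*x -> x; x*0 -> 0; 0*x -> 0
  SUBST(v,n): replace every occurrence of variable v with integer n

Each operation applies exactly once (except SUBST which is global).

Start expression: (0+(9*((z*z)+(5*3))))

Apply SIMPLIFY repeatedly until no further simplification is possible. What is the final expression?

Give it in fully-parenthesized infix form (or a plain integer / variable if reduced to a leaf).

Start: (0+(9*((z*z)+(5*3))))
Step 1: at root: (0+(9*((z*z)+(5*3)))) -> (9*((z*z)+(5*3))); overall: (0+(9*((z*z)+(5*3)))) -> (9*((z*z)+(5*3)))
Step 2: at RR: (5*3) -> 15; overall: (9*((z*z)+(5*3))) -> (9*((z*z)+15))
Fixed point: (9*((z*z)+15))

Answer: (9*((z*z)+15))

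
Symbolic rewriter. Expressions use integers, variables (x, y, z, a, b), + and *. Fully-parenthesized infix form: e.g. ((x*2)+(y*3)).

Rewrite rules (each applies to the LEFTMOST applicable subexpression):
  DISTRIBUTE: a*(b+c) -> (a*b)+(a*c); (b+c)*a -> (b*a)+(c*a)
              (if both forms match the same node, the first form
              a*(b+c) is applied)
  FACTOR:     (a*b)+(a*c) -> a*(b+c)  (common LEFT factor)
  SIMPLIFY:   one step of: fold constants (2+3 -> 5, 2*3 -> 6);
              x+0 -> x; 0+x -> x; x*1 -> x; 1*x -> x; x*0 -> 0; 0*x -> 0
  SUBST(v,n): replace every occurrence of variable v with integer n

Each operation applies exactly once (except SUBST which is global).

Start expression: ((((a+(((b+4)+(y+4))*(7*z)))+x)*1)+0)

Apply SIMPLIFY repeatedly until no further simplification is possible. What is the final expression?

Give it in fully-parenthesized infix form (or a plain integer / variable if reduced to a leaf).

Answer: ((a+(((b+4)+(y+4))*(7*z)))+x)

Derivation:
Start: ((((a+(((b+4)+(y+4))*(7*z)))+x)*1)+0)
Step 1: at root: ((((a+(((b+4)+(y+4))*(7*z)))+x)*1)+0) -> (((a+(((b+4)+(y+4))*(7*z)))+x)*1); overall: ((((a+(((b+4)+(y+4))*(7*z)))+x)*1)+0) -> (((a+(((b+4)+(y+4))*(7*z)))+x)*1)
Step 2: at root: (((a+(((b+4)+(y+4))*(7*z)))+x)*1) -> ((a+(((b+4)+(y+4))*(7*z)))+x); overall: (((a+(((b+4)+(y+4))*(7*z)))+x)*1) -> ((a+(((b+4)+(y+4))*(7*z)))+x)
Fixed point: ((a+(((b+4)+(y+4))*(7*z)))+x)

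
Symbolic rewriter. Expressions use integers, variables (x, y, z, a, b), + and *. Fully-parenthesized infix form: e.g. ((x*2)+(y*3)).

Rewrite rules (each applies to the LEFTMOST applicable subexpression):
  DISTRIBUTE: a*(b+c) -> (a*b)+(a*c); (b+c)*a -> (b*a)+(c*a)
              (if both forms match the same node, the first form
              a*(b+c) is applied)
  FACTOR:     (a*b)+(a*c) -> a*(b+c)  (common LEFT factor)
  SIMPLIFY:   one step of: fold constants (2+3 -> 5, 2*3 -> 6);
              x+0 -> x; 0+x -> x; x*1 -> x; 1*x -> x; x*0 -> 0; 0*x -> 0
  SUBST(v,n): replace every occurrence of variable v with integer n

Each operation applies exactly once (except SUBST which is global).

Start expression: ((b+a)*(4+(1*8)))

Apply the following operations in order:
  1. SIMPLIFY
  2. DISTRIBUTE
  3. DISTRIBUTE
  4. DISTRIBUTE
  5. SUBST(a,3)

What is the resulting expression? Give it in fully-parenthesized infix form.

Answer: (((b*4)+(3*4))+((b*8)+(3*8)))

Derivation:
Start: ((b+a)*(4+(1*8)))
Apply SIMPLIFY at RR (target: (1*8)): ((b+a)*(4+(1*8))) -> ((b+a)*(4+8))
Apply DISTRIBUTE at root (target: ((b+a)*(4+8))): ((b+a)*(4+8)) -> (((b+a)*4)+((b+a)*8))
Apply DISTRIBUTE at L (target: ((b+a)*4)): (((b+a)*4)+((b+a)*8)) -> (((b*4)+(a*4))+((b+a)*8))
Apply DISTRIBUTE at R (target: ((b+a)*8)): (((b*4)+(a*4))+((b+a)*8)) -> (((b*4)+(a*4))+((b*8)+(a*8)))
Apply SUBST(a,3): (((b*4)+(a*4))+((b*8)+(a*8))) -> (((b*4)+(3*4))+((b*8)+(3*8)))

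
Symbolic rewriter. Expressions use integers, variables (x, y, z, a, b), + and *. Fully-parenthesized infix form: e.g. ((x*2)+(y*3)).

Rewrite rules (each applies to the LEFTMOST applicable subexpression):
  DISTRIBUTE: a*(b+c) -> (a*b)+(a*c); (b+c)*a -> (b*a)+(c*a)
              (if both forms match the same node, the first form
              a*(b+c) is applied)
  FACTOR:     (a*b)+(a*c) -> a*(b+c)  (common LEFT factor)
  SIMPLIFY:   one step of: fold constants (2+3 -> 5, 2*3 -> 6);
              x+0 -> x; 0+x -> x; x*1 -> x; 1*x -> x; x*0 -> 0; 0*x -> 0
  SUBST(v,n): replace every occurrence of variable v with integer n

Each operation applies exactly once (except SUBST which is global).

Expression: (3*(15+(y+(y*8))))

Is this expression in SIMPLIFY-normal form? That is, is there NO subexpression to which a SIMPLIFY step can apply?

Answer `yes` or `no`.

Expression: (3*(15+(y+(y*8))))
Scanning for simplifiable subexpressions (pre-order)...
  at root: (3*(15+(y+(y*8)))) (not simplifiable)
  at R: (15+(y+(y*8))) (not simplifiable)
  at RR: (y+(y*8)) (not simplifiable)
  at RRR: (y*8) (not simplifiable)
Result: no simplifiable subexpression found -> normal form.

Answer: yes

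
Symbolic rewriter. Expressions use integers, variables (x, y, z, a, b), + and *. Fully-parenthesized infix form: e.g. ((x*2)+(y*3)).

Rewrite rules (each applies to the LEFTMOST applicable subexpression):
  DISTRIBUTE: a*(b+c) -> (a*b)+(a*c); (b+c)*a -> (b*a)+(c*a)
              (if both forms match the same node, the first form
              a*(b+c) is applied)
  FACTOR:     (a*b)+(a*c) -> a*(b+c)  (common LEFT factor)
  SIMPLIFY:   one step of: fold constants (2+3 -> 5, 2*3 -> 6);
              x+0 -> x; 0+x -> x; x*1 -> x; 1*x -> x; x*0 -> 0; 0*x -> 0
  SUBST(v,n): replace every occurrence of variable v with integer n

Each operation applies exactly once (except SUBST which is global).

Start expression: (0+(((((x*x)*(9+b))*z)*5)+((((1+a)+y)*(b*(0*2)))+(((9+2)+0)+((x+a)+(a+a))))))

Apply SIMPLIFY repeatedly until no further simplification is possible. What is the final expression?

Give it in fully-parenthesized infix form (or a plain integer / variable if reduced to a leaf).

Answer: (((((x*x)*(9+b))*z)*5)+(11+((x+a)+(a+a))))

Derivation:
Start: (0+(((((x*x)*(9+b))*z)*5)+((((1+a)+y)*(b*(0*2)))+(((9+2)+0)+((x+a)+(a+a))))))
Step 1: at root: (0+(((((x*x)*(9+b))*z)*5)+((((1+a)+y)*(b*(0*2)))+(((9+2)+0)+((x+a)+(a+a)))))) -> (((((x*x)*(9+b))*z)*5)+((((1+a)+y)*(b*(0*2)))+(((9+2)+0)+((x+a)+(a+a))))); overall: (0+(((((x*x)*(9+b))*z)*5)+((((1+a)+y)*(b*(0*2)))+(((9+2)+0)+((x+a)+(a+a)))))) -> (((((x*x)*(9+b))*z)*5)+((((1+a)+y)*(b*(0*2)))+(((9+2)+0)+((x+a)+(a+a)))))
Step 2: at RLRR: (0*2) -> 0; overall: (((((x*x)*(9+b))*z)*5)+((((1+a)+y)*(b*(0*2)))+(((9+2)+0)+((x+a)+(a+a))))) -> (((((x*x)*(9+b))*z)*5)+((((1+a)+y)*(b*0))+(((9+2)+0)+((x+a)+(a+a)))))
Step 3: at RLR: (b*0) -> 0; overall: (((((x*x)*(9+b))*z)*5)+((((1+a)+y)*(b*0))+(((9+2)+0)+((x+a)+(a+a))))) -> (((((x*x)*(9+b))*z)*5)+((((1+a)+y)*0)+(((9+2)+0)+((x+a)+(a+a)))))
Step 4: at RL: (((1+a)+y)*0) -> 0; overall: (((((x*x)*(9+b))*z)*5)+((((1+a)+y)*0)+(((9+2)+0)+((x+a)+(a+a))))) -> (((((x*x)*(9+b))*z)*5)+(0+(((9+2)+0)+((x+a)+(a+a)))))
Step 5: at R: (0+(((9+2)+0)+((x+a)+(a+a)))) -> (((9+2)+0)+((x+a)+(a+a))); overall: (((((x*x)*(9+b))*z)*5)+(0+(((9+2)+0)+((x+a)+(a+a))))) -> (((((x*x)*(9+b))*z)*5)+(((9+2)+0)+((x+a)+(a+a))))
Step 6: at RL: ((9+2)+0) -> (9+2); overall: (((((x*x)*(9+b))*z)*5)+(((9+2)+0)+((x+a)+(a+a)))) -> (((((x*x)*(9+b))*z)*5)+((9+2)+((x+a)+(a+a))))
Step 7: at RL: (9+2) -> 11; overall: (((((x*x)*(9+b))*z)*5)+((9+2)+((x+a)+(a+a)))) -> (((((x*x)*(9+b))*z)*5)+(11+((x+a)+(a+a))))
Fixed point: (((((x*x)*(9+b))*z)*5)+(11+((x+a)+(a+a))))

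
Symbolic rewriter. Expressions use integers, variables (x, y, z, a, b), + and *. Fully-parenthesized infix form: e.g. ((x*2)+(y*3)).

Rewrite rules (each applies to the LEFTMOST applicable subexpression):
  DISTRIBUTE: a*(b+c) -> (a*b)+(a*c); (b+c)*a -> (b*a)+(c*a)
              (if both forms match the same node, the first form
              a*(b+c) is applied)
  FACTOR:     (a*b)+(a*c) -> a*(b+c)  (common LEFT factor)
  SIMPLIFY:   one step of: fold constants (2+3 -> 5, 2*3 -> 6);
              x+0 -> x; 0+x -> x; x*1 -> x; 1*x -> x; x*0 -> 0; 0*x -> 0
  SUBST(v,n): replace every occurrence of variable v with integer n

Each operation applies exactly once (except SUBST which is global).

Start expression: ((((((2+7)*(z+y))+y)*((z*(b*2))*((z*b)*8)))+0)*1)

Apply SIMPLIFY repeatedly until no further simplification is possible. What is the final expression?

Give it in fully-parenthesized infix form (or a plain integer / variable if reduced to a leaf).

Answer: (((9*(z+y))+y)*((z*(b*2))*((z*b)*8)))

Derivation:
Start: ((((((2+7)*(z+y))+y)*((z*(b*2))*((z*b)*8)))+0)*1)
Step 1: at root: ((((((2+7)*(z+y))+y)*((z*(b*2))*((z*b)*8)))+0)*1) -> (((((2+7)*(z+y))+y)*((z*(b*2))*((z*b)*8)))+0); overall: ((((((2+7)*(z+y))+y)*((z*(b*2))*((z*b)*8)))+0)*1) -> (((((2+7)*(z+y))+y)*((z*(b*2))*((z*b)*8)))+0)
Step 2: at root: (((((2+7)*(z+y))+y)*((z*(b*2))*((z*b)*8)))+0) -> ((((2+7)*(z+y))+y)*((z*(b*2))*((z*b)*8))); overall: (((((2+7)*(z+y))+y)*((z*(b*2))*((z*b)*8)))+0) -> ((((2+7)*(z+y))+y)*((z*(b*2))*((z*b)*8)))
Step 3: at LLL: (2+7) -> 9; overall: ((((2+7)*(z+y))+y)*((z*(b*2))*((z*b)*8))) -> (((9*(z+y))+y)*((z*(b*2))*((z*b)*8)))
Fixed point: (((9*(z+y))+y)*((z*(b*2))*((z*b)*8)))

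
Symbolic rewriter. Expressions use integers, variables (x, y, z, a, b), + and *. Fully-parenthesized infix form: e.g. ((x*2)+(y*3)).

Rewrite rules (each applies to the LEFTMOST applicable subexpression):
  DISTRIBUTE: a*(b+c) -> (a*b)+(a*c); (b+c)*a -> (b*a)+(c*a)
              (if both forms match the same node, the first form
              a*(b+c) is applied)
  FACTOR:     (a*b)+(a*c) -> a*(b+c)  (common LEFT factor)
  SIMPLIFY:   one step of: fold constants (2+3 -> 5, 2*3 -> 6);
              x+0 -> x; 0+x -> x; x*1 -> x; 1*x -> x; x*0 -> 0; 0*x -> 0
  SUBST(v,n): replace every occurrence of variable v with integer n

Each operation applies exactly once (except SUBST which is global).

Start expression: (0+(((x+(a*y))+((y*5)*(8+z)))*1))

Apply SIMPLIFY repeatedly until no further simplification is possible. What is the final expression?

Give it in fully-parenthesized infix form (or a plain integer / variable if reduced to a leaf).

Answer: ((x+(a*y))+((y*5)*(8+z)))

Derivation:
Start: (0+(((x+(a*y))+((y*5)*(8+z)))*1))
Step 1: at root: (0+(((x+(a*y))+((y*5)*(8+z)))*1)) -> (((x+(a*y))+((y*5)*(8+z)))*1); overall: (0+(((x+(a*y))+((y*5)*(8+z)))*1)) -> (((x+(a*y))+((y*5)*(8+z)))*1)
Step 2: at root: (((x+(a*y))+((y*5)*(8+z)))*1) -> ((x+(a*y))+((y*5)*(8+z))); overall: (((x+(a*y))+((y*5)*(8+z)))*1) -> ((x+(a*y))+((y*5)*(8+z)))
Fixed point: ((x+(a*y))+((y*5)*(8+z)))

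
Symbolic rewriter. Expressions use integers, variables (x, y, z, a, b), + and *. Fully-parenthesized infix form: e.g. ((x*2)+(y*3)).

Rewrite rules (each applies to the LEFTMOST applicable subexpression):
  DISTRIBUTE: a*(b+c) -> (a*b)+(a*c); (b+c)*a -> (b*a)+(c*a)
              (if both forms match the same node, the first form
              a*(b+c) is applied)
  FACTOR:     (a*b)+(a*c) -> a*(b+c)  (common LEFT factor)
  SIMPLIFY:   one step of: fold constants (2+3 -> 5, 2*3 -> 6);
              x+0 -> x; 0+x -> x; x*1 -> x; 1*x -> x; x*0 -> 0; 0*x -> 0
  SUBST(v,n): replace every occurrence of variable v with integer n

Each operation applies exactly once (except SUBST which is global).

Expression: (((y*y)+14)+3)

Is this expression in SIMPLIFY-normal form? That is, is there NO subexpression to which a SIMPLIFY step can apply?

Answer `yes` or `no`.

Answer: yes

Derivation:
Expression: (((y*y)+14)+3)
Scanning for simplifiable subexpressions (pre-order)...
  at root: (((y*y)+14)+3) (not simplifiable)
  at L: ((y*y)+14) (not simplifiable)
  at LL: (y*y) (not simplifiable)
Result: no simplifiable subexpression found -> normal form.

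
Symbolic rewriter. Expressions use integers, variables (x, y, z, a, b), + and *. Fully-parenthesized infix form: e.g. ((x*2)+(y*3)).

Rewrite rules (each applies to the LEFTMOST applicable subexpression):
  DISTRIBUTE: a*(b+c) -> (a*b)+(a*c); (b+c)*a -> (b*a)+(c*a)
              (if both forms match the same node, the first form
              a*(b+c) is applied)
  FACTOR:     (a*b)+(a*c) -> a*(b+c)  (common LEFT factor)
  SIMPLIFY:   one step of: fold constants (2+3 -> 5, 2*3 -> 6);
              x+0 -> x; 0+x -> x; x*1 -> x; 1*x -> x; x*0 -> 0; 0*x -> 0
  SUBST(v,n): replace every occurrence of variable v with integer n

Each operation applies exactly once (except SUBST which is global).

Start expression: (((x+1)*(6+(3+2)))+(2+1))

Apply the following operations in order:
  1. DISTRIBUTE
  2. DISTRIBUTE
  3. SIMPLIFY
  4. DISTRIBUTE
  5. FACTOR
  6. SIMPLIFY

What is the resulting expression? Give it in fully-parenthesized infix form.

Answer: ((((x*6)+6)+((x+1)*5))+(2+1))

Derivation:
Start: (((x+1)*(6+(3+2)))+(2+1))
Apply DISTRIBUTE at L (target: ((x+1)*(6+(3+2)))): (((x+1)*(6+(3+2)))+(2+1)) -> ((((x+1)*6)+((x+1)*(3+2)))+(2+1))
Apply DISTRIBUTE at LL (target: ((x+1)*6)): ((((x+1)*6)+((x+1)*(3+2)))+(2+1)) -> ((((x*6)+(1*6))+((x+1)*(3+2)))+(2+1))
Apply SIMPLIFY at LLR (target: (1*6)): ((((x*6)+(1*6))+((x+1)*(3+2)))+(2+1)) -> ((((x*6)+6)+((x+1)*(3+2)))+(2+1))
Apply DISTRIBUTE at LR (target: ((x+1)*(3+2))): ((((x*6)+6)+((x+1)*(3+2)))+(2+1)) -> ((((x*6)+6)+(((x+1)*3)+((x+1)*2)))+(2+1))
Apply FACTOR at LR (target: (((x+1)*3)+((x+1)*2))): ((((x*6)+6)+(((x+1)*3)+((x+1)*2)))+(2+1)) -> ((((x*6)+6)+((x+1)*(3+2)))+(2+1))
Apply SIMPLIFY at LRR (target: (3+2)): ((((x*6)+6)+((x+1)*(3+2)))+(2+1)) -> ((((x*6)+6)+((x+1)*5))+(2+1))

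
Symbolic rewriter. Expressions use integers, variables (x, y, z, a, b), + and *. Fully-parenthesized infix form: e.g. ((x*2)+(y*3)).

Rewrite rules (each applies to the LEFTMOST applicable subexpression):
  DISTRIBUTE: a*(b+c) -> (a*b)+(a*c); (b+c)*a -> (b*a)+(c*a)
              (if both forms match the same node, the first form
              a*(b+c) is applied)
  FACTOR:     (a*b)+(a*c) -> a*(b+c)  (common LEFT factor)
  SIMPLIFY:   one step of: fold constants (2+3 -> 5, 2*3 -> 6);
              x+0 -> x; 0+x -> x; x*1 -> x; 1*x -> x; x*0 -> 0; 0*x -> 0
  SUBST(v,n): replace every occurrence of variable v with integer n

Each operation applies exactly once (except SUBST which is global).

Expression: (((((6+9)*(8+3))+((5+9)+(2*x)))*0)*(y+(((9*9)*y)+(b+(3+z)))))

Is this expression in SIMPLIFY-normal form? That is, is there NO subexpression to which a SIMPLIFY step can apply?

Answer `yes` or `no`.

Expression: (((((6+9)*(8+3))+((5+9)+(2*x)))*0)*(y+(((9*9)*y)+(b+(3+z)))))
Scanning for simplifiable subexpressions (pre-order)...
  at root: (((((6+9)*(8+3))+((5+9)+(2*x)))*0)*(y+(((9*9)*y)+(b+(3+z))))) (not simplifiable)
  at L: ((((6+9)*(8+3))+((5+9)+(2*x)))*0) (SIMPLIFIABLE)
  at LL: (((6+9)*(8+3))+((5+9)+(2*x))) (not simplifiable)
  at LLL: ((6+9)*(8+3)) (not simplifiable)
  at LLLL: (6+9) (SIMPLIFIABLE)
  at LLLR: (8+3) (SIMPLIFIABLE)
  at LLR: ((5+9)+(2*x)) (not simplifiable)
  at LLRL: (5+9) (SIMPLIFIABLE)
  at LLRR: (2*x) (not simplifiable)
  at R: (y+(((9*9)*y)+(b+(3+z)))) (not simplifiable)
  at RR: (((9*9)*y)+(b+(3+z))) (not simplifiable)
  at RRL: ((9*9)*y) (not simplifiable)
  at RRLL: (9*9) (SIMPLIFIABLE)
  at RRR: (b+(3+z)) (not simplifiable)
  at RRRR: (3+z) (not simplifiable)
Found simplifiable subexpr at path L: ((((6+9)*(8+3))+((5+9)+(2*x)))*0)
One SIMPLIFY step would give: (0*(y+(((9*9)*y)+(b+(3+z)))))
-> NOT in normal form.

Answer: no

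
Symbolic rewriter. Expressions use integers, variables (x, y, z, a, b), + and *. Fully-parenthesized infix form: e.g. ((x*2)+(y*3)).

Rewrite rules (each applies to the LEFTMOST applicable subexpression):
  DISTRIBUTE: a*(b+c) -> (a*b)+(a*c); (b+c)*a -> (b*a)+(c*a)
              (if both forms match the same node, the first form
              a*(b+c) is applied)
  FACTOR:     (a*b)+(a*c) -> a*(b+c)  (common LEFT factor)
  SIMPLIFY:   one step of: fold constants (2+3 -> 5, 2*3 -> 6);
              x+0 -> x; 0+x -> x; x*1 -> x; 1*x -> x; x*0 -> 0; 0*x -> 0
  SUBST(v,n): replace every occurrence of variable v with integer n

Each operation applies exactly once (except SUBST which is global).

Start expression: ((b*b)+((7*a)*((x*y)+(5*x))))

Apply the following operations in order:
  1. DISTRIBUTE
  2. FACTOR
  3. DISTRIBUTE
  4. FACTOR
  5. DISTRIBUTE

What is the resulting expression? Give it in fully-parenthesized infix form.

Start: ((b*b)+((7*a)*((x*y)+(5*x))))
Apply DISTRIBUTE at R (target: ((7*a)*((x*y)+(5*x)))): ((b*b)+((7*a)*((x*y)+(5*x)))) -> ((b*b)+(((7*a)*(x*y))+((7*a)*(5*x))))
Apply FACTOR at R (target: (((7*a)*(x*y))+((7*a)*(5*x)))): ((b*b)+(((7*a)*(x*y))+((7*a)*(5*x)))) -> ((b*b)+((7*a)*((x*y)+(5*x))))
Apply DISTRIBUTE at R (target: ((7*a)*((x*y)+(5*x)))): ((b*b)+((7*a)*((x*y)+(5*x)))) -> ((b*b)+(((7*a)*(x*y))+((7*a)*(5*x))))
Apply FACTOR at R (target: (((7*a)*(x*y))+((7*a)*(5*x)))): ((b*b)+(((7*a)*(x*y))+((7*a)*(5*x)))) -> ((b*b)+((7*a)*((x*y)+(5*x))))
Apply DISTRIBUTE at R (target: ((7*a)*((x*y)+(5*x)))): ((b*b)+((7*a)*((x*y)+(5*x)))) -> ((b*b)+(((7*a)*(x*y))+((7*a)*(5*x))))

Answer: ((b*b)+(((7*a)*(x*y))+((7*a)*(5*x))))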